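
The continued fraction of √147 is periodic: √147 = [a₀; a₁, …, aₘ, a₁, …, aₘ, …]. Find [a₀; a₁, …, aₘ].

a₀ = ⌊√147⌋ = 12.

[12; 8, 24]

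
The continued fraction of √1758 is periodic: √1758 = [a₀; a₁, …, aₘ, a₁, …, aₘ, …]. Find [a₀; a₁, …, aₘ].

a₀ = ⌊√1758⌋ = 41.
With m₀=0, d₀=1 and mₖ₊₁ = dₖaₖ − mₖ, dₖ₊₁ = (n − mₖ₊₁²)/dₖ, aₖ₊₁ = ⌊(a₀+mₖ₊₁)/dₖ₊₁⌋:
  k=1: m=41, d=77, a=1
  k=2: m=36, d=6, a=12
  k=3: m=36, d=77, a=1
  k=4: m=41, d=1, a=82
d=1 and a=2a₀=82 at k=4, so the next step gives (m, d) = (41, 77) again — its k=1 value — and the period has length 4.

[41; 1, 12, 1, 82]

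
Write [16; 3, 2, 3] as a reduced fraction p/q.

Using pₖ = aₖpₖ₋₁ + pₖ₋₂ and qₖ = aₖqₖ₋₁ + qₖ₋₂:
  k=0: a=16, p=16, q=1
  k=1: a=3, p=49, q=3
  k=2: a=2, p=114, q=7
  k=3: a=3, p=391, q=24

391/24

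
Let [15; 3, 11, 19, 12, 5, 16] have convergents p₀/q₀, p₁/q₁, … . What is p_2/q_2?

Using pₖ = aₖpₖ₋₁ + pₖ₋₂, qₖ = aₖqₖ₋₁ + qₖ₋₂ (with p₋₁=1, p₋₂=0, q₋₁=0, q₋₂=1):
  k=0: a=15, p=15, q=1
  k=1: a=3, p=46, q=3
  k=2: a=11, p=521, q=34

521/34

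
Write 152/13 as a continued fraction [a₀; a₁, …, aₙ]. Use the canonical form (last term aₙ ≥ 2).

152 = 11*13 + 9
13 = 1*9 + 4
9 = 2*4 + 1
4 = 4*1 + 0  (stop)
So 152/13 = [11; 1, 2, 4].

[11; 1, 2, 4]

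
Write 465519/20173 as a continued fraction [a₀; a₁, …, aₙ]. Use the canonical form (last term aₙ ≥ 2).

[23; 13, 10, 15, 3, 3]

465519 = 23×20173 + 1540
20173 = 13×1540 + 153
1540 = 10×153 + 10
153 = 15×10 + 3
10 = 3×3 + 1
3 = 3×1 + 0  (stop)
So 465519/20173 = [23; 13, 10, 15, 3, 3].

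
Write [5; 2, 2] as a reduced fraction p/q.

27/5

Fold from the inside: start with 2/1.
  2 + 1/2 = 5/2
  5 + 2/5 = 27/5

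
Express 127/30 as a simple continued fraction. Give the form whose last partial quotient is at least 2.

127 = 4*30 + 7
30 = 4*7 + 2
7 = 3*2 + 1
2 = 2*1 + 0  (stop)
So 127/30 = [4; 4, 3, 2].

[4; 4, 3, 2]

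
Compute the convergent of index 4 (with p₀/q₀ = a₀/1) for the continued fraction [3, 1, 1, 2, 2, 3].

43/12

Using pₖ = aₖpₖ₋₁ + pₖ₋₂, qₖ = aₖqₖ₋₁ + qₖ₋₂ (with p₋₁=1, p₋₂=0, q₋₁=0, q₋₂=1):
  k=0: a=3, p=3, q=1
  k=1: a=1, p=4, q=1
  k=2: a=1, p=7, q=2
  k=3: a=2, p=18, q=5
  k=4: a=2, p=43, q=12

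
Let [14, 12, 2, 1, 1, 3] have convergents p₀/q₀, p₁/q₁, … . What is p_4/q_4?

Using pₖ = aₖpₖ₋₁ + pₖ₋₂, qₖ = aₖqₖ₋₁ + qₖ₋₂ (with p₋₁=1, p₋₂=0, q₋₁=0, q₋₂=1):
  k=0: a=14, p=14, q=1
  k=1: a=12, p=169, q=12
  k=2: a=2, p=352, q=25
  k=3: a=1, p=521, q=37
  k=4: a=1, p=873, q=62

873/62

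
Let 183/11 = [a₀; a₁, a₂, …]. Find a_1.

1

183 = 16·11 + 7   →  a_0 = 16
11 = 1·7 + 4   →  a_1 = 1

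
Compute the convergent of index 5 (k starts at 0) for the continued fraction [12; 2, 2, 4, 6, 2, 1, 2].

3673/296

Using pₖ = aₖpₖ₋₁ + pₖ₋₂, qₖ = aₖqₖ₋₁ + qₖ₋₂ (with p₋₁=1, p₋₂=0, q₋₁=0, q₋₂=1):
  k=0: a=12, p=12, q=1
  k=1: a=2, p=25, q=2
  k=2: a=2, p=62, q=5
  k=3: a=4, p=273, q=22
  k=4: a=6, p=1700, q=137
  k=5: a=2, p=3673, q=296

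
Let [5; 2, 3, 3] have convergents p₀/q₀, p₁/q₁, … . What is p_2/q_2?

38/7

Using pₖ = aₖpₖ₋₁ + pₖ₋₂, qₖ = aₖqₖ₋₁ + qₖ₋₂ (with p₋₁=1, p₋₂=0, q₋₁=0, q₋₂=1):
  k=0: a=5, p=5, q=1
  k=1: a=2, p=11, q=2
  k=2: a=3, p=38, q=7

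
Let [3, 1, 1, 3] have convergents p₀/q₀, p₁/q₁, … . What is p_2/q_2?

Using pₖ = aₖpₖ₋₁ + pₖ₋₂, qₖ = aₖqₖ₋₁ + qₖ₋₂ (with p₋₁=1, p₋₂=0, q₋₁=0, q₋₂=1):
  k=0: a=3, p=3, q=1
  k=1: a=1, p=4, q=1
  k=2: a=1, p=7, q=2

7/2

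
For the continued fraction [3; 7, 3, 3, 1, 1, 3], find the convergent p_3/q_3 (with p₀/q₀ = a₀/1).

Using pₖ = aₖpₖ₋₁ + pₖ₋₂, qₖ = aₖqₖ₋₁ + qₖ₋₂ (with p₋₁=1, p₋₂=0, q₋₁=0, q₋₂=1):
  k=0: a=3, p=3, q=1
  k=1: a=7, p=22, q=7
  k=2: a=3, p=69, q=22
  k=3: a=3, p=229, q=73

229/73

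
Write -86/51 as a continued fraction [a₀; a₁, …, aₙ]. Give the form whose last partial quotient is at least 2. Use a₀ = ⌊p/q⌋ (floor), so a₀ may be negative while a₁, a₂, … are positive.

[-2; 3, 5, 3]

-86 = -2×51 + 16
51 = 3×16 + 3
16 = 5×3 + 1
3 = 3×1 + 0  (stop)
So -86/51 = [-2; 3, 5, 3].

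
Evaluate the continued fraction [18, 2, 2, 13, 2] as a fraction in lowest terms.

Using pₖ = aₖpₖ₋₁ + pₖ₋₂ and qₖ = aₖqₖ₋₁ + qₖ₋₂:
  k=0: a=18, p=18, q=1
  k=1: a=2, p=37, q=2
  k=2: a=2, p=92, q=5
  k=3: a=13, p=1233, q=67
  k=4: a=2, p=2558, q=139

2558/139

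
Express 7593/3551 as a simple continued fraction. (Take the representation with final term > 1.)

7593 = 2*3551 + 491
3551 = 7*491 + 114
491 = 4*114 + 35
114 = 3*35 + 9
35 = 3*9 + 8
9 = 1*8 + 1
8 = 8*1 + 0  (stop)
So 7593/3551 = [2; 7, 4, 3, 3, 1, 8].

[2; 7, 4, 3, 3, 1, 8]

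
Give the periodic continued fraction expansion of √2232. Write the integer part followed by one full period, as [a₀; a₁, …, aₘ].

a₀ = ⌊√2232⌋ = 47.

[47; 4, 10, 4, 94]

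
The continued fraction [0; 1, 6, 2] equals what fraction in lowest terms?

13/15

Using pₖ = aₖpₖ₋₁ + pₖ₋₂ and qₖ = aₖqₖ₋₁ + qₖ₋₂:
  k=0: a=0, p=0, q=1
  k=1: a=1, p=1, q=1
  k=2: a=6, p=6, q=7
  k=3: a=2, p=13, q=15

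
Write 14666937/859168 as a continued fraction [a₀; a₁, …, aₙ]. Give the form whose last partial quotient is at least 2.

[17; 14, 15, 7, 15, 2, 3, 5]

14666937 = 17*859168 + 61081
859168 = 14*61081 + 4034
61081 = 15*4034 + 571
4034 = 7*571 + 37
571 = 15*37 + 16
37 = 2*16 + 5
16 = 3*5 + 1
5 = 5*1 + 0  (stop)
So 14666937/859168 = [17; 14, 15, 7, 15, 2, 3, 5].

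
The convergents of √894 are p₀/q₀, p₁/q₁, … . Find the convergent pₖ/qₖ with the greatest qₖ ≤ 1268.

√894 = [29; 1, 8, 1, 58, …] (period length 4).
Convergents:
  p_0/q_0 = 29/1
  p_1/q_1 = 30/1
  p_2/q_2 = 269/9
  p_3/q_3 = 299/10
  p_4/q_4 = 17611/589
  p_5/q_5 = 17910/599
  p_6/q_6 = 160891/5381
q_5 = 599 ≤ 1268 < 5381 = q_6, so the answer is 17910/599.

17910/599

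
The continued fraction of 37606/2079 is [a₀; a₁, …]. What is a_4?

1

37606 = 18·2079 + 184   →  a_0 = 18
2079 = 11·184 + 55   →  a_1 = 11
184 = 3·55 + 19   →  a_2 = 3
55 = 2·19 + 17   →  a_3 = 2
19 = 1·17 + 2   →  a_4 = 1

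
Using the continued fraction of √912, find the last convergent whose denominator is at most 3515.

45601/1510

√912 = [30; 5, 60, …] (period length 2).
Convergents:
  p_0/q_0 = 30/1
  p_1/q_1 = 151/5
  p_2/q_2 = 9090/301
  p_3/q_3 = 45601/1510
  p_4/q_4 = 2745150/90901
q_3 = 1510 ≤ 3515 < 90901 = q_4, so the answer is 45601/1510.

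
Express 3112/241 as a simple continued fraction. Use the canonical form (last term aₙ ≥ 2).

[12; 1, 10, 2, 10]

3112 = 12*241 + 220
241 = 1*220 + 21
220 = 10*21 + 10
21 = 2*10 + 1
10 = 10*1 + 0  (stop)
So 3112/241 = [12; 1, 10, 2, 10].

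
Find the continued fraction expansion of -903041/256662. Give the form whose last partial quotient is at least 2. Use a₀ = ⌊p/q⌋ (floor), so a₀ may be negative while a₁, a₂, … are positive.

[-4; 2, 13, 12, 15, 17, 3]

-903041 = -4*256662 + 123607
256662 = 2*123607 + 9448
123607 = 13*9448 + 783
9448 = 12*783 + 52
783 = 15*52 + 3
52 = 17*3 + 1
3 = 3*1 + 0  (stop)
So -903041/256662 = [-4; 2, 13, 12, 15, 17, 3].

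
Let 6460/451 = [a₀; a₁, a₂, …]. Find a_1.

6460 = 14·451 + 146   →  a_0 = 14
451 = 3·146 + 13   →  a_1 = 3

3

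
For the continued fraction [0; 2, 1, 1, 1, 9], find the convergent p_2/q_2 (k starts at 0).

Using pₖ = aₖpₖ₋₁ + pₖ₋₂, qₖ = aₖqₖ₋₁ + qₖ₋₂ (with p₋₁=1, p₋₂=0, q₋₁=0, q₋₂=1):
  k=0: a=0, p=0, q=1
  k=1: a=2, p=1, q=2
  k=2: a=1, p=1, q=3

1/3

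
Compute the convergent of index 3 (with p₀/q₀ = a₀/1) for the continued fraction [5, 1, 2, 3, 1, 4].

Using pₖ = aₖpₖ₋₁ + pₖ₋₂, qₖ = aₖqₖ₋₁ + qₖ₋₂ (with p₋₁=1, p₋₂=0, q₋₁=0, q₋₂=1):
  k=0: a=5, p=5, q=1
  k=1: a=1, p=6, q=1
  k=2: a=2, p=17, q=3
  k=3: a=3, p=57, q=10

57/10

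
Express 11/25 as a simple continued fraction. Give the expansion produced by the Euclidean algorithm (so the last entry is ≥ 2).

[0; 2, 3, 1, 2]

11 = 0·25 + 11
25 = 2·11 + 3
11 = 3·3 + 2
3 = 1·2 + 1
2 = 2·1 + 0  (stop)
So 11/25 = [0; 2, 3, 1, 2].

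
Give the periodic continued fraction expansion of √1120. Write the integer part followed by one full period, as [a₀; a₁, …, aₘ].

a₀ = ⌊√1120⌋ = 33.
With m₀=0, d₀=1 and mₖ₊₁ = dₖaₖ − mₖ, dₖ₊₁ = (n − mₖ₊₁²)/dₖ, aₖ₊₁ = ⌊(a₀+mₖ₊₁)/dₖ₊₁⌋:
  k=1: m=33, d=31, a=2
  k=2: m=29, d=9, a=6
  k=3: m=25, d=55, a=1
  k=4: m=30, d=4, a=15
  k=5: m=30, d=55, a=1
  k=6: m=25, d=9, a=6
  k=7: m=29, d=31, a=2
  k=8: m=33, d=1, a=66
d=1 and a=2a₀=66 at k=8, so the next step gives (m, d) = (33, 31) again — its k=1 value — and the period has length 8.

[33; 2, 6, 1, 15, 1, 6, 2, 66]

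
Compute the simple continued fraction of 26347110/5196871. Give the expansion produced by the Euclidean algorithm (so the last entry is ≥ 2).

[5; 14, 3, 15, 15, 14, 12, 3]

26347110 = 5·5196871 + 362755
5196871 = 14·362755 + 118301
362755 = 3·118301 + 7852
118301 = 15·7852 + 521
7852 = 15·521 + 37
521 = 14·37 + 3
37 = 12·3 + 1
3 = 3·1 + 0  (stop)
So 26347110/5196871 = [5; 14, 3, 15, 15, 14, 12, 3].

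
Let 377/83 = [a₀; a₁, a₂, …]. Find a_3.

377 = 4·83 + 45   →  a_0 = 4
83 = 1·45 + 38   →  a_1 = 1
45 = 1·38 + 7   →  a_2 = 1
38 = 5·7 + 3   →  a_3 = 5

5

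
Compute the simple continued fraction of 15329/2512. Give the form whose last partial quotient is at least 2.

[6; 9, 1, 3, 2, 3, 8]

15329 = 6*2512 + 257
2512 = 9*257 + 199
257 = 1*199 + 58
199 = 3*58 + 25
58 = 2*25 + 8
25 = 3*8 + 1
8 = 8*1 + 0  (stop)
So 15329/2512 = [6; 9, 1, 3, 2, 3, 8].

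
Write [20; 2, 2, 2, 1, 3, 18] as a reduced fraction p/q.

23495/1151

Using pₖ = aₖpₖ₋₁ + pₖ₋₂ and qₖ = aₖqₖ₋₁ + qₖ₋₂:
  k=0: a=20, p=20, q=1
  k=1: a=2, p=41, q=2
  k=2: a=2, p=102, q=5
  k=3: a=2, p=245, q=12
  k=4: a=1, p=347, q=17
  k=5: a=3, p=1286, q=63
  k=6: a=18, p=23495, q=1151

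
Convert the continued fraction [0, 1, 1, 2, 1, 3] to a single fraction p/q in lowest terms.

15/26

Fold from the inside: start with 3/1.
  1 + 1/3 = 4/3
  2 + 3/4 = 11/4
  1 + 4/11 = 15/11
  1 + 11/15 = 26/15
  0 + 15/26 = 15/26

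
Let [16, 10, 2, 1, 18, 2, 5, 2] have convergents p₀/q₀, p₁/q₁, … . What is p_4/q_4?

9320/579

Using pₖ = aₖpₖ₋₁ + pₖ₋₂, qₖ = aₖqₖ₋₁ + qₖ₋₂ (with p₋₁=1, p₋₂=0, q₋₁=0, q₋₂=1):
  k=0: a=16, p=16, q=1
  k=1: a=10, p=161, q=10
  k=2: a=2, p=338, q=21
  k=3: a=1, p=499, q=31
  k=4: a=18, p=9320, q=579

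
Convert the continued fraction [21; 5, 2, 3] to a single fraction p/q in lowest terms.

Fold from the inside: start with 3/1.
  2 + 1/3 = 7/3
  5 + 3/7 = 38/7
  21 + 7/38 = 805/38

805/38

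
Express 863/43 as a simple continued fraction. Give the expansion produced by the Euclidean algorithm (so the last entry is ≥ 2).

[20; 14, 3]

863 = 20·43 + 3
43 = 14·3 + 1
3 = 3·1 + 0  (stop)
So 863/43 = [20; 14, 3].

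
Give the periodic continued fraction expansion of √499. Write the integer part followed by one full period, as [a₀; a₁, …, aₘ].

[22; 2, 1, 21, 1, 2, 44]

a₀ = ⌊√499⌋ = 22.
With m₀=0, d₀=1 and mₖ₊₁ = dₖaₖ − mₖ, dₖ₊₁ = (n − mₖ₊₁²)/dₖ, aₖ₊₁ = ⌊(a₀+mₖ₊₁)/dₖ₊₁⌋:
  k=1: m=22, d=15, a=2
  k=2: m=8, d=29, a=1
  k=3: m=21, d=2, a=21
  k=4: m=21, d=29, a=1
  k=5: m=8, d=15, a=2
  k=6: m=22, d=1, a=44
d=1 and a=2a₀=44 at k=6, so the next step gives (m, d) = (22, 15) again — its k=1 value — and the period has length 6.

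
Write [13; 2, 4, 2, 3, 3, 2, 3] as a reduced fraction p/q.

24155/1796

Fold from the inside: start with 3/1.
  2 + 1/3 = 7/3
  3 + 3/7 = 24/7
  3 + 7/24 = 79/24
  2 + 24/79 = 182/79
  4 + 79/182 = 807/182
  2 + 182/807 = 1796/807
  13 + 807/1796 = 24155/1796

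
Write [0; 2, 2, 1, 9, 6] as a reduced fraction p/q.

Fold from the inside: start with 6/1.
  9 + 1/6 = 55/6
  1 + 6/55 = 61/55
  2 + 55/61 = 177/61
  2 + 61/177 = 415/177
  0 + 177/415 = 177/415

177/415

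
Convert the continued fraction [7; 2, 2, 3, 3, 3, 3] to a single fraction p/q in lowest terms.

4528/611

Fold from the inside: start with 3/1.
  3 + 1/3 = 10/3
  3 + 3/10 = 33/10
  3 + 10/33 = 109/33
  2 + 33/109 = 251/109
  2 + 109/251 = 611/251
  7 + 251/611 = 4528/611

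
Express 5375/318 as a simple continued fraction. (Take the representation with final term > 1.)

5375 = 16*318 + 287
318 = 1*287 + 31
287 = 9*31 + 8
31 = 3*8 + 7
8 = 1*7 + 1
7 = 7*1 + 0  (stop)
So 5375/318 = [16; 1, 9, 3, 1, 7].

[16; 1, 9, 3, 1, 7]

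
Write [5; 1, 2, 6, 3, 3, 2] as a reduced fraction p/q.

Using pₖ = aₖpₖ₋₁ + pₖ₋₂ and qₖ = aₖqₖ₋₁ + qₖ₋₂:
  k=0: a=5, p=5, q=1
  k=1: a=1, p=6, q=1
  k=2: a=2, p=17, q=3
  k=3: a=6, p=108, q=19
  k=4: a=3, p=341, q=60
  k=5: a=3, p=1131, q=199
  k=6: a=2, p=2603, q=458

2603/458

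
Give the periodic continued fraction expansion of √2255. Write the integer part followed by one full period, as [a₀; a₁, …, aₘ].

[47; 2, 18, 2, 94]

a₀ = ⌊√2255⌋ = 47.
With m₀=0, d₀=1 and mₖ₊₁ = dₖaₖ − mₖ, dₖ₊₁ = (n − mₖ₊₁²)/dₖ, aₖ₊₁ = ⌊(a₀+mₖ₊₁)/dₖ₊₁⌋:
  k=1: m=47, d=46, a=2
  k=2: m=45, d=5, a=18
  k=3: m=45, d=46, a=2
  k=4: m=47, d=1, a=94
d=1 and a=2a₀=94 at k=4, so the next step gives (m, d) = (47, 46) again — its k=1 value — and the period has length 4.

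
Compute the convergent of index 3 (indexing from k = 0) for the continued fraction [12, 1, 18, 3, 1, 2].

Using pₖ = aₖpₖ₋₁ + pₖ₋₂, qₖ = aₖqₖ₋₁ + qₖ₋₂ (with p₋₁=1, p₋₂=0, q₋₁=0, q₋₂=1):
  k=0: a=12, p=12, q=1
  k=1: a=1, p=13, q=1
  k=2: a=18, p=246, q=19
  k=3: a=3, p=751, q=58

751/58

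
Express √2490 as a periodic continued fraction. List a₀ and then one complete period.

[49; 1, 8, 1, 98]

a₀ = ⌊√2490⌋ = 49.
With m₀=0, d₀=1 and mₖ₊₁ = dₖaₖ − mₖ, dₖ₊₁ = (n − mₖ₊₁²)/dₖ, aₖ₊₁ = ⌊(a₀+mₖ₊₁)/dₖ₊₁⌋:
  k=1: m=49, d=89, a=1
  k=2: m=40, d=10, a=8
  k=3: m=40, d=89, a=1
  k=4: m=49, d=1, a=98
d=1 and a=2a₀=98 at k=4, so the next step gives (m, d) = (49, 89) again — its k=1 value — and the period has length 4.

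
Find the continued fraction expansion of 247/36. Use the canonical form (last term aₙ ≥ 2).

247 = 6*36 + 31
36 = 1*31 + 5
31 = 6*5 + 1
5 = 5*1 + 0  (stop)
So 247/36 = [6; 1, 6, 5].

[6; 1, 6, 5]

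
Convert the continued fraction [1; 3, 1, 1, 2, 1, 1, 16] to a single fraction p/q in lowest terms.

Fold from the inside: start with 16/1.
  1 + 1/16 = 17/16
  1 + 16/17 = 33/17
  2 + 17/33 = 83/33
  1 + 33/83 = 116/83
  1 + 83/116 = 199/116
  3 + 116/199 = 713/199
  1 + 199/713 = 912/713

912/713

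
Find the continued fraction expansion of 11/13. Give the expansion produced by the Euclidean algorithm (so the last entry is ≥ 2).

11 = 0*13 + 11
13 = 1*11 + 2
11 = 5*2 + 1
2 = 2*1 + 0  (stop)
So 11/13 = [0; 1, 5, 2].

[0; 1, 5, 2]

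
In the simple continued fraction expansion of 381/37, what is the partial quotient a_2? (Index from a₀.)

2

381 = 10·37 + 11   →  a_0 = 10
37 = 3·11 + 4   →  a_1 = 3
11 = 2·4 + 3   →  a_2 = 2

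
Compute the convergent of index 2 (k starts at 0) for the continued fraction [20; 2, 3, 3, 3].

Using pₖ = aₖpₖ₋₁ + pₖ₋₂, qₖ = aₖqₖ₋₁ + qₖ₋₂ (with p₋₁=1, p₋₂=0, q₋₁=0, q₋₂=1):
  k=0: a=20, p=20, q=1
  k=1: a=2, p=41, q=2
  k=2: a=3, p=143, q=7

143/7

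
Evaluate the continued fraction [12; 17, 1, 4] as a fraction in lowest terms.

Fold from the inside: start with 4/1.
  1 + 1/4 = 5/4
  17 + 4/5 = 89/5
  12 + 5/89 = 1073/89

1073/89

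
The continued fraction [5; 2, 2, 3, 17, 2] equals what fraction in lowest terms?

Fold from the inside: start with 2/1.
  17 + 1/2 = 35/2
  3 + 2/35 = 107/35
  2 + 35/107 = 249/107
  2 + 107/249 = 605/249
  5 + 249/605 = 3274/605

3274/605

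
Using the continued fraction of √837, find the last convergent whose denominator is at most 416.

√837 = [28; 1, 13, 2, 13, 1, 56, …] (period length 6).
Convergents:
  p_0/q_0 = 28/1
  p_1/q_1 = 29/1
  p_2/q_2 = 405/14
  p_3/q_3 = 839/29
  p_4/q_4 = 11312/391
  p_5/q_5 = 12151/420
q_4 = 391 ≤ 416 < 420 = q_5, so the answer is 11312/391.

11312/391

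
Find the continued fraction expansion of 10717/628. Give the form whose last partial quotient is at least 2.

[17; 15, 3, 6, 2]

10717 = 17×628 + 41
628 = 15×41 + 13
41 = 3×13 + 2
13 = 6×2 + 1
2 = 2×1 + 0  (stop)
So 10717/628 = [17; 15, 3, 6, 2].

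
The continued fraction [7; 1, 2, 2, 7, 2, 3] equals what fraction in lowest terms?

2969/385

Fold from the inside: start with 3/1.
  2 + 1/3 = 7/3
  7 + 3/7 = 52/7
  2 + 7/52 = 111/52
  2 + 52/111 = 274/111
  1 + 111/274 = 385/274
  7 + 274/385 = 2969/385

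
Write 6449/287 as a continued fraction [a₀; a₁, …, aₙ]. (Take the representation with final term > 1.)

6449 = 22*287 + 135
287 = 2*135 + 17
135 = 7*17 + 16
17 = 1*16 + 1
16 = 16*1 + 0  (stop)
So 6449/287 = [22; 2, 7, 1, 16].

[22; 2, 7, 1, 16]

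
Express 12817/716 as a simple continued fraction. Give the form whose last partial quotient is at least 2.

[17; 1, 9, 11, 1, 5]

12817 = 17·716 + 645
716 = 1·645 + 71
645 = 9·71 + 6
71 = 11·6 + 5
6 = 1·5 + 1
5 = 5·1 + 0  (stop)
So 12817/716 = [17; 1, 9, 11, 1, 5].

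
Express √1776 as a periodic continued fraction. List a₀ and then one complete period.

[42; 7, 84]

a₀ = ⌊√1776⌋ = 42.
With m₀=0, d₀=1 and mₖ₊₁ = dₖaₖ − mₖ, dₖ₊₁ = (n − mₖ₊₁²)/dₖ, aₖ₊₁ = ⌊(a₀+mₖ₊₁)/dₖ₊₁⌋:
  k=1: m=42, d=12, a=7
  k=2: m=42, d=1, a=84
d=1 and a=2a₀=84 at k=2, so the next step gives (m, d) = (42, 12) again — its k=1 value — and the period has length 2.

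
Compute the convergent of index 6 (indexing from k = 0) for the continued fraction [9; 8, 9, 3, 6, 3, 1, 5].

Using pₖ = aₖpₖ₋₁ + pₖ₋₂, qₖ = aₖqₖ₋₁ + qₖ₋₂ (with p₋₁=1, p₋₂=0, q₋₁=0, q₋₂=1):
  k=0: a=9, p=9, q=1
  k=1: a=8, p=73, q=8
  k=2: a=9, p=666, q=73
  k=3: a=3, p=2071, q=227
  k=4: a=6, p=13092, q=1435
  k=5: a=3, p=41347, q=4532
  k=6: a=1, p=54439, q=5967

54439/5967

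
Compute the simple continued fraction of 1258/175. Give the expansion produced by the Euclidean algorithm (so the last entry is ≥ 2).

1258 = 7*175 + 33
175 = 5*33 + 10
33 = 3*10 + 3
10 = 3*3 + 1
3 = 3*1 + 0  (stop)
So 1258/175 = [7; 5, 3, 3, 3].

[7; 5, 3, 3, 3]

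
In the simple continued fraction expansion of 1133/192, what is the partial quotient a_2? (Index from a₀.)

9

1133 = 5·192 + 173   →  a_0 = 5
192 = 1·173 + 19   →  a_1 = 1
173 = 9·19 + 2   →  a_2 = 9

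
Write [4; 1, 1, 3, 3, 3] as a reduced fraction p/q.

Using pₖ = aₖpₖ₋₁ + pₖ₋₂ and qₖ = aₖqₖ₋₁ + qₖ₋₂:
  k=0: a=4, p=4, q=1
  k=1: a=1, p=5, q=1
  k=2: a=1, p=9, q=2
  k=3: a=3, p=32, q=7
  k=4: a=3, p=105, q=23
  k=5: a=3, p=347, q=76

347/76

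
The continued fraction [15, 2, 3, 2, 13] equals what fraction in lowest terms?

Fold from the inside: start with 13/1.
  2 + 1/13 = 27/13
  3 + 13/27 = 94/27
  2 + 27/94 = 215/94
  15 + 94/215 = 3319/215

3319/215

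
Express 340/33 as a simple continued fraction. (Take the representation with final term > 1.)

[10; 3, 3, 3]

340 = 10*33 + 10
33 = 3*10 + 3
10 = 3*3 + 1
3 = 3*1 + 0  (stop)
So 340/33 = [10; 3, 3, 3].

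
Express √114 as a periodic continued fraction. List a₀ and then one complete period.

[10; 1, 2, 10, 2, 1, 20]

a₀ = ⌊√114⌋ = 10.
With m₀=0, d₀=1 and mₖ₊₁ = dₖaₖ − mₖ, dₖ₊₁ = (n − mₖ₊₁²)/dₖ, aₖ₊₁ = ⌊(a₀+mₖ₊₁)/dₖ₊₁⌋:
  k=1: m=10, d=14, a=1
  k=2: m=4, d=7, a=2
  k=3: m=10, d=2, a=10
  k=4: m=10, d=7, a=2
  k=5: m=4, d=14, a=1
  k=6: m=10, d=1, a=20
d=1 and a=2a₀=20 at k=6, so the next step gives (m, d) = (10, 14) again — its k=1 value — and the period has length 6.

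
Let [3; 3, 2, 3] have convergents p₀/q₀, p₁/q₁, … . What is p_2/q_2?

Using pₖ = aₖpₖ₋₁ + pₖ₋₂, qₖ = aₖqₖ₋₁ + qₖ₋₂ (with p₋₁=1, p₋₂=0, q₋₁=0, q₋₂=1):
  k=0: a=3, p=3, q=1
  k=1: a=3, p=10, q=3
  k=2: a=2, p=23, q=7

23/7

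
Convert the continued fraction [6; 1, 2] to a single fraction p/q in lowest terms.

20/3

Fold from the inside: start with 2/1.
  1 + 1/2 = 3/2
  6 + 2/3 = 20/3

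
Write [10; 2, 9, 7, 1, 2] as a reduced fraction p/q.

4640/443

Using pₖ = aₖpₖ₋₁ + pₖ₋₂ and qₖ = aₖqₖ₋₁ + qₖ₋₂:
  k=0: a=10, p=10, q=1
  k=1: a=2, p=21, q=2
  k=2: a=9, p=199, q=19
  k=3: a=7, p=1414, q=135
  k=4: a=1, p=1613, q=154
  k=5: a=2, p=4640, q=443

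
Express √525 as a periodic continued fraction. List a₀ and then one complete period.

[22; 1, 10, 2, 10, 1, 44]

a₀ = ⌊√525⌋ = 22.
With m₀=0, d₀=1 and mₖ₊₁ = dₖaₖ − mₖ, dₖ₊₁ = (n − mₖ₊₁²)/dₖ, aₖ₊₁ = ⌊(a₀+mₖ₊₁)/dₖ₊₁⌋:
  k=1: m=22, d=41, a=1
  k=2: m=19, d=4, a=10
  k=3: m=21, d=21, a=2
  k=4: m=21, d=4, a=10
  k=5: m=19, d=41, a=1
  k=6: m=22, d=1, a=44
d=1 and a=2a₀=44 at k=6, so the next step gives (m, d) = (22, 41) again — its k=1 value — and the period has length 6.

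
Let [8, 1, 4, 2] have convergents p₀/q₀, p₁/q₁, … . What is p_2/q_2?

Using pₖ = aₖpₖ₋₁ + pₖ₋₂, qₖ = aₖqₖ₋₁ + qₖ₋₂ (with p₋₁=1, p₋₂=0, q₋₁=0, q₋₂=1):
  k=0: a=8, p=8, q=1
  k=1: a=1, p=9, q=1
  k=2: a=4, p=44, q=5

44/5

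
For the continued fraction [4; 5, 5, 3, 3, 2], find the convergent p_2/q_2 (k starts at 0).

Using pₖ = aₖpₖ₋₁ + pₖ₋₂, qₖ = aₖqₖ₋₁ + qₖ₋₂ (with p₋₁=1, p₋₂=0, q₋₁=0, q₋₂=1):
  k=0: a=4, p=4, q=1
  k=1: a=5, p=21, q=5
  k=2: a=5, p=109, q=26

109/26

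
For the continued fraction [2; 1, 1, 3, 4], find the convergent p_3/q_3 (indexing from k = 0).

18/7

Using pₖ = aₖpₖ₋₁ + pₖ₋₂, qₖ = aₖqₖ₋₁ + qₖ₋₂ (with p₋₁=1, p₋₂=0, q₋₁=0, q₋₂=1):
  k=0: a=2, p=2, q=1
  k=1: a=1, p=3, q=1
  k=2: a=1, p=5, q=2
  k=3: a=3, p=18, q=7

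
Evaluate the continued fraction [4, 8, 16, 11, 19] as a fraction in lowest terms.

112347/27242

Fold from the inside: start with 19/1.
  11 + 1/19 = 210/19
  16 + 19/210 = 3379/210
  8 + 210/3379 = 27242/3379
  4 + 3379/27242 = 112347/27242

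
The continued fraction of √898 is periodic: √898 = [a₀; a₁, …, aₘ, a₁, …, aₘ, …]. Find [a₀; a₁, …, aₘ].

[29; 1, 28, 1, 58]

a₀ = ⌊√898⌋ = 29.
With m₀=0, d₀=1 and mₖ₊₁ = dₖaₖ − mₖ, dₖ₊₁ = (n − mₖ₊₁²)/dₖ, aₖ₊₁ = ⌊(a₀+mₖ₊₁)/dₖ₊₁⌋:
  k=1: m=29, d=57, a=1
  k=2: m=28, d=2, a=28
  k=3: m=28, d=57, a=1
  k=4: m=29, d=1, a=58
d=1 and a=2a₀=58 at k=4, so the next step gives (m, d) = (29, 57) again — its k=1 value — and the period has length 4.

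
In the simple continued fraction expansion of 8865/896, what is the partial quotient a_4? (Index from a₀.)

8865 = 9·896 + 801   →  a_0 = 9
896 = 1·801 + 95   →  a_1 = 1
801 = 8·95 + 41   →  a_2 = 8
95 = 2·41 + 13   →  a_3 = 2
41 = 3·13 + 2   →  a_4 = 3

3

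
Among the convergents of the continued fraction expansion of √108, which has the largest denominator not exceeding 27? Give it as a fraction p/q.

√108 = [10; 2, 1, 1, 4, 1, 1, 2, 20, …] (period length 8).
Convergents:
  p_0/q_0 = 10/1
  p_1/q_1 = 21/2
  p_2/q_2 = 31/3
  p_3/q_3 = 52/5
  p_4/q_4 = 239/23
  p_5/q_5 = 291/28
q_4 = 23 ≤ 27 < 28 = q_5, so the answer is 239/23.

239/23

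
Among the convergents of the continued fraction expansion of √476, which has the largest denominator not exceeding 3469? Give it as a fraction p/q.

√476 = [21; 1, 4, 2, 10, 2, 4, 1, 42, …] (period length 8).
Convergents:
  p_0/q_0 = 21/1
  p_1/q_1 = 22/1
  p_2/q_2 = 109/5
  p_3/q_3 = 240/11
  p_4/q_4 = 2509/115
  p_5/q_5 = 5258/241
  p_6/q_6 = 23541/1079
  p_7/q_7 = 28799/1320
  p_8/q_8 = 1233099/56519
q_7 = 1320 ≤ 3469 < 56519 = q_8, so the answer is 28799/1320.

28799/1320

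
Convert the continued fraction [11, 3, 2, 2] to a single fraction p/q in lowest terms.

Fold from the inside: start with 2/1.
  2 + 1/2 = 5/2
  3 + 2/5 = 17/5
  11 + 5/17 = 192/17

192/17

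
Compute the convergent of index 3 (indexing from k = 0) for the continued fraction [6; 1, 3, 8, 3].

223/33

Using pₖ = aₖpₖ₋₁ + pₖ₋₂, qₖ = aₖqₖ₋₁ + qₖ₋₂ (with p₋₁=1, p₋₂=0, q₋₁=0, q₋₂=1):
  k=0: a=6, p=6, q=1
  k=1: a=1, p=7, q=1
  k=2: a=3, p=27, q=4
  k=3: a=8, p=223, q=33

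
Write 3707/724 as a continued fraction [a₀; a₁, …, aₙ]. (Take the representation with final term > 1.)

[5; 8, 3, 9, 3]

3707 = 5×724 + 87
724 = 8×87 + 28
87 = 3×28 + 3
28 = 9×3 + 1
3 = 3×1 + 0  (stop)
So 3707/724 = [5; 8, 3, 9, 3].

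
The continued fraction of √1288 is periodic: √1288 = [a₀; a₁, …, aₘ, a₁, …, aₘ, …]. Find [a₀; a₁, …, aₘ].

a₀ = ⌊√1288⌋ = 35.
With m₀=0, d₀=1 and mₖ₊₁ = dₖaₖ − mₖ, dₖ₊₁ = (n − mₖ₊₁²)/dₖ, aₖ₊₁ = ⌊(a₀+mₖ₊₁)/dₖ₊₁⌋:
  k=1: m=35, d=63, a=1
  k=2: m=28, d=8, a=7
  k=3: m=28, d=63, a=1
  k=4: m=35, d=1, a=70
d=1 and a=2a₀=70 at k=4, so the next step gives (m, d) = (35, 63) again — its k=1 value — and the period has length 4.

[35; 1, 7, 1, 70]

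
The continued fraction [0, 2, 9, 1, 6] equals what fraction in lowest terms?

69/145

Using pₖ = aₖpₖ₋₁ + pₖ₋₂ and qₖ = aₖqₖ₋₁ + qₖ₋₂:
  k=0: a=0, p=0, q=1
  k=1: a=2, p=1, q=2
  k=2: a=9, p=9, q=19
  k=3: a=1, p=10, q=21
  k=4: a=6, p=69, q=145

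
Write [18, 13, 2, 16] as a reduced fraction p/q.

8043/445

Using pₖ = aₖpₖ₋₁ + pₖ₋₂ and qₖ = aₖqₖ₋₁ + qₖ₋₂:
  k=0: a=18, p=18, q=1
  k=1: a=13, p=235, q=13
  k=2: a=2, p=488, q=27
  k=3: a=16, p=8043, q=445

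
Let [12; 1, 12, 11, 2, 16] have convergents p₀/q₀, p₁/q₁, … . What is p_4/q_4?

Using pₖ = aₖpₖ₋₁ + pₖ₋₂, qₖ = aₖqₖ₋₁ + qₖ₋₂ (with p₋₁=1, p₋₂=0, q₋₁=0, q₋₂=1):
  k=0: a=12, p=12, q=1
  k=1: a=1, p=13, q=1
  k=2: a=12, p=168, q=13
  k=3: a=11, p=1861, q=144
  k=4: a=2, p=3890, q=301

3890/301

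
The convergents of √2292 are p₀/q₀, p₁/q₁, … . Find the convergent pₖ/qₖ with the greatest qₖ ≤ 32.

√2292 = [47; 1, 6, 1, 94, …] (period length 4).
Convergents:
  p_0/q_0 = 47/1
  p_1/q_1 = 48/1
  p_2/q_2 = 335/7
  p_3/q_3 = 383/8
  p_4/q_4 = 36337/759
q_3 = 8 ≤ 32 < 759 = q_4, so the answer is 383/8.

383/8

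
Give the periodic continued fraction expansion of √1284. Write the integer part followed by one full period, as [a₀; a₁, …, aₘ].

a₀ = ⌊√1284⌋ = 35.
With m₀=0, d₀=1 and mₖ₊₁ = dₖaₖ − mₖ, dₖ₊₁ = (n − mₖ₊₁²)/dₖ, aₖ₊₁ = ⌊(a₀+mₖ₊₁)/dₖ₊₁⌋:
  k=1: m=35, d=59, a=1
  k=2: m=24, d=12, a=4
  k=3: m=24, d=59, a=1
  k=4: m=35, d=1, a=70
d=1 and a=2a₀=70 at k=4, so the next step gives (m, d) = (35, 59) again — its k=1 value — and the period has length 4.

[35; 1, 4, 1, 70]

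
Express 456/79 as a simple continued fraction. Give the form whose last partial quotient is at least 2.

456 = 5×79 + 61
79 = 1×61 + 18
61 = 3×18 + 7
18 = 2×7 + 4
7 = 1×4 + 3
4 = 1×3 + 1
3 = 3×1 + 0  (stop)
So 456/79 = [5; 1, 3, 2, 1, 1, 3].

[5; 1, 3, 2, 1, 1, 3]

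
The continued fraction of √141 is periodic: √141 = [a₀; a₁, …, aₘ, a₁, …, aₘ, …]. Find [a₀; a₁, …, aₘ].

[11; 1, 6, 1, 22]

a₀ = ⌊√141⌋ = 11.
With m₀=0, d₀=1 and mₖ₊₁ = dₖaₖ − mₖ, dₖ₊₁ = (n − mₖ₊₁²)/dₖ, aₖ₊₁ = ⌊(a₀+mₖ₊₁)/dₖ₊₁⌋:
  k=1: m=11, d=20, a=1
  k=2: m=9, d=3, a=6
  k=3: m=9, d=20, a=1
  k=4: m=11, d=1, a=22
d=1 and a=2a₀=22 at k=4, so the next step gives (m, d) = (11, 20) again — its k=1 value — and the period has length 4.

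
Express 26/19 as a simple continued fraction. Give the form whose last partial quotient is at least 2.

[1; 2, 1, 2, 2]

26 = 1*19 + 7
19 = 2*7 + 5
7 = 1*5 + 2
5 = 2*2 + 1
2 = 2*1 + 0  (stop)
So 26/19 = [1; 2, 1, 2, 2].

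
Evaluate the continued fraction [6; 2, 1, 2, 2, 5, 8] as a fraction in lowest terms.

Fold from the inside: start with 8/1.
  5 + 1/8 = 41/8
  2 + 8/41 = 90/41
  2 + 41/90 = 221/90
  1 + 90/221 = 311/221
  2 + 221/311 = 843/311
  6 + 311/843 = 5369/843

5369/843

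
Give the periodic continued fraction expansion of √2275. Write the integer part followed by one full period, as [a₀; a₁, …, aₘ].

[47; 1, 2, 3, 2, 1, 94]

a₀ = ⌊√2275⌋ = 47.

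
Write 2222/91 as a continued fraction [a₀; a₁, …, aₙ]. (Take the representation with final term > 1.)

2222 = 24*91 + 38
91 = 2*38 + 15
38 = 2*15 + 8
15 = 1*8 + 7
8 = 1*7 + 1
7 = 7*1 + 0  (stop)
So 2222/91 = [24; 2, 2, 1, 1, 7].

[24; 2, 2, 1, 1, 7]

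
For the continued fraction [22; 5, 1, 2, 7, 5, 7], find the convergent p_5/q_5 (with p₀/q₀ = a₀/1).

14237/642

Using pₖ = aₖpₖ₋₁ + pₖ₋₂, qₖ = aₖqₖ₋₁ + qₖ₋₂ (with p₋₁=1, p₋₂=0, q₋₁=0, q₋₂=1):
  k=0: a=22, p=22, q=1
  k=1: a=5, p=111, q=5
  k=2: a=1, p=133, q=6
  k=3: a=2, p=377, q=17
  k=4: a=7, p=2772, q=125
  k=5: a=5, p=14237, q=642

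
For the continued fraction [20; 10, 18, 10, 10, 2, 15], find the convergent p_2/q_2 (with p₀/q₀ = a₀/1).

3638/181

Using pₖ = aₖpₖ₋₁ + pₖ₋₂, qₖ = aₖqₖ₋₁ + qₖ₋₂ (with p₋₁=1, p₋₂=0, q₋₁=0, q₋₂=1):
  k=0: a=20, p=20, q=1
  k=1: a=10, p=201, q=10
  k=2: a=18, p=3638, q=181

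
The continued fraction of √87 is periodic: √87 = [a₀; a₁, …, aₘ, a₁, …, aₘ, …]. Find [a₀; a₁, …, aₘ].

a₀ = ⌊√87⌋ = 9.

[9; 3, 18]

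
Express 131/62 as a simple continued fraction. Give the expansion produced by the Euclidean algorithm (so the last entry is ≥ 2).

[2; 8, 1, 6]

131 = 2·62 + 7
62 = 8·7 + 6
7 = 1·6 + 1
6 = 6·1 + 0  (stop)
So 131/62 = [2; 8, 1, 6].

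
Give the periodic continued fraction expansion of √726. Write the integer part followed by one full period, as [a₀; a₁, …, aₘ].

[26; 1, 16, 1, 52]

a₀ = ⌊√726⌋ = 26.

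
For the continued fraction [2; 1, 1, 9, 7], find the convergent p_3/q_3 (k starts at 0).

Using pₖ = aₖpₖ₋₁ + pₖ₋₂, qₖ = aₖqₖ₋₁ + qₖ₋₂ (with p₋₁=1, p₋₂=0, q₋₁=0, q₋₂=1):
  k=0: a=2, p=2, q=1
  k=1: a=1, p=3, q=1
  k=2: a=1, p=5, q=2
  k=3: a=9, p=48, q=19

48/19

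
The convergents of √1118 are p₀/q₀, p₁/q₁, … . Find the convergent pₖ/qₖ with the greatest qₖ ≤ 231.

√1118 = [33; 2, 3, 2, 3, 2, 66, …] (period length 6).
Convergents:
  p_0/q_0 = 33/1
  p_1/q_1 = 67/2
  p_2/q_2 = 234/7
  p_3/q_3 = 535/16
  p_4/q_4 = 1839/55
  p_5/q_5 = 4213/126
  p_6/q_6 = 279897/8371
q_5 = 126 ≤ 231 < 8371 = q_6, so the answer is 4213/126.

4213/126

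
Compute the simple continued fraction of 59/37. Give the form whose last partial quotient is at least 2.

[1; 1, 1, 2, 7]

59 = 1*37 + 22
37 = 1*22 + 15
22 = 1*15 + 7
15 = 2*7 + 1
7 = 7*1 + 0  (stop)
So 59/37 = [1; 1, 1, 2, 7].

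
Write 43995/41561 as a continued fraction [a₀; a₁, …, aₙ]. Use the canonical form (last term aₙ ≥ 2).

43995 = 1·41561 + 2434
41561 = 17·2434 + 183
2434 = 13·183 + 55
183 = 3·55 + 18
55 = 3·18 + 1
18 = 18·1 + 0  (stop)
So 43995/41561 = [1; 17, 13, 3, 3, 18].

[1; 17, 13, 3, 3, 18]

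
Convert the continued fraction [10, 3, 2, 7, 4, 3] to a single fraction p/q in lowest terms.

7171/697

Fold from the inside: start with 3/1.
  4 + 1/3 = 13/3
  7 + 3/13 = 94/13
  2 + 13/94 = 201/94
  3 + 94/201 = 697/201
  10 + 201/697 = 7171/697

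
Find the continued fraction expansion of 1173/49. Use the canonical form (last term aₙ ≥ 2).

[23; 1, 15, 3]

1173 = 23×49 + 46
49 = 1×46 + 3
46 = 15×3 + 1
3 = 3×1 + 0  (stop)
So 1173/49 = [23; 1, 15, 3].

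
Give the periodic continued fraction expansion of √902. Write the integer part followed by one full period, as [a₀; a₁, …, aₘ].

a₀ = ⌊√902⌋ = 30.

[30; 30, 60]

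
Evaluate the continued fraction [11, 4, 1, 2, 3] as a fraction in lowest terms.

Fold from the inside: start with 3/1.
  2 + 1/3 = 7/3
  1 + 3/7 = 10/7
  4 + 7/10 = 47/10
  11 + 10/47 = 527/47

527/47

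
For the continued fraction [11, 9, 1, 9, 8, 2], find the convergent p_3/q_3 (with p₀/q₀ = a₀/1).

Using pₖ = aₖpₖ₋₁ + pₖ₋₂, qₖ = aₖqₖ₋₁ + qₖ₋₂ (with p₋₁=1, p₋₂=0, q₋₁=0, q₋₂=1):
  k=0: a=11, p=11, q=1
  k=1: a=9, p=100, q=9
  k=2: a=1, p=111, q=10
  k=3: a=9, p=1099, q=99

1099/99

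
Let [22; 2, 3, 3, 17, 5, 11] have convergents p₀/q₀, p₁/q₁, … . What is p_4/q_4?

8929/398

Using pₖ = aₖpₖ₋₁ + pₖ₋₂, qₖ = aₖqₖ₋₁ + qₖ₋₂ (with p₋₁=1, p₋₂=0, q₋₁=0, q₋₂=1):
  k=0: a=22, p=22, q=1
  k=1: a=2, p=45, q=2
  k=2: a=3, p=157, q=7
  k=3: a=3, p=516, q=23
  k=4: a=17, p=8929, q=398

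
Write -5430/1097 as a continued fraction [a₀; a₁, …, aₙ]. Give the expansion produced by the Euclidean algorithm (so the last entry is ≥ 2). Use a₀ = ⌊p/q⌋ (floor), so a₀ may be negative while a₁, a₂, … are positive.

[-5; 19, 1, 17, 3]

-5430 = -5·1097 + 55
1097 = 19·55 + 52
55 = 1·52 + 3
52 = 17·3 + 1
3 = 3·1 + 0  (stop)
So -5430/1097 = [-5; 19, 1, 17, 3].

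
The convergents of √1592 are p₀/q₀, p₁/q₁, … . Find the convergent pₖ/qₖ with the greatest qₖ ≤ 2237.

√1592 = [39; 1, 8, 1, 78, …] (period length 4).
Convergents:
  p_0/q_0 = 39/1
  p_1/q_1 = 40/1
  p_2/q_2 = 359/9
  p_3/q_3 = 399/10
  p_4/q_4 = 31481/789
  p_5/q_5 = 31880/799
  p_6/q_6 = 286521/7181
q_5 = 799 ≤ 2237 < 7181 = q_6, so the answer is 31880/799.

31880/799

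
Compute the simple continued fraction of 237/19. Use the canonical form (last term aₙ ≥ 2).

[12; 2, 9]

237 = 12*19 + 9
19 = 2*9 + 1
9 = 9*1 + 0  (stop)
So 237/19 = [12; 2, 9].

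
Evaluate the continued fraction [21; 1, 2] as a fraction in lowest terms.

65/3

Using pₖ = aₖpₖ₋₁ + pₖ₋₂ and qₖ = aₖqₖ₋₁ + qₖ₋₂:
  k=0: a=21, p=21, q=1
  k=1: a=1, p=22, q=1
  k=2: a=2, p=65, q=3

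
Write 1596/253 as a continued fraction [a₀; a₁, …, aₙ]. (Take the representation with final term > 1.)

[6; 3, 4, 9, 2]

1596 = 6·253 + 78
253 = 3·78 + 19
78 = 4·19 + 2
19 = 9·2 + 1
2 = 2·1 + 0  (stop)
So 1596/253 = [6; 3, 4, 9, 2].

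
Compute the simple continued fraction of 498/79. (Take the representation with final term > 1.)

498 = 6·79 + 24
79 = 3·24 + 7
24 = 3·7 + 3
7 = 2·3 + 1
3 = 3·1 + 0  (stop)
So 498/79 = [6; 3, 3, 2, 3].

[6; 3, 3, 2, 3]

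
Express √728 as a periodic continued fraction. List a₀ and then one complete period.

a₀ = ⌊√728⌋ = 26.
With m₀=0, d₀=1 and mₖ₊₁ = dₖaₖ − mₖ, dₖ₊₁ = (n − mₖ₊₁²)/dₖ, aₖ₊₁ = ⌊(a₀+mₖ₊₁)/dₖ₊₁⌋:
  k=1: m=26, d=52, a=1
  k=2: m=26, d=1, a=52
d=1 and a=2a₀=52 at k=2, so the next step gives (m, d) = (26, 52) again — its k=1 value — and the period has length 2.

[26; 1, 52]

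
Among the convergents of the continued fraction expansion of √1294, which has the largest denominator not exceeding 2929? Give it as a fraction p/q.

93204/2591

√1294 = [35; 1, 34, 1, 70, …] (period length 4).
Convergents:
  p_0/q_0 = 35/1
  p_1/q_1 = 36/1
  p_2/q_2 = 1259/35
  p_3/q_3 = 1295/36
  p_4/q_4 = 91909/2555
  p_5/q_5 = 93204/2591
  p_6/q_6 = 3260845/90649
q_5 = 2591 ≤ 2929 < 90649 = q_6, so the answer is 93204/2591.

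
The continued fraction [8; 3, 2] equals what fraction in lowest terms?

58/7

Using pₖ = aₖpₖ₋₁ + pₖ₋₂ and qₖ = aₖqₖ₋₁ + qₖ₋₂:
  k=0: a=8, p=8, q=1
  k=1: a=3, p=25, q=3
  k=2: a=2, p=58, q=7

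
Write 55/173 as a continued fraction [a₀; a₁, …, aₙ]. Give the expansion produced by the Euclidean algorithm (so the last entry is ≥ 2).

55 = 0*173 + 55
173 = 3*55 + 8
55 = 6*8 + 7
8 = 1*7 + 1
7 = 7*1 + 0  (stop)
So 55/173 = [0; 3, 6, 1, 7].

[0; 3, 6, 1, 7]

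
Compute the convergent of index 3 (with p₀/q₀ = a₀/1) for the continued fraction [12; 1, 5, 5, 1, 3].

Using pₖ = aₖpₖ₋₁ + pₖ₋₂, qₖ = aₖqₖ₋₁ + qₖ₋₂ (with p₋₁=1, p₋₂=0, q₋₁=0, q₋₂=1):
  k=0: a=12, p=12, q=1
  k=1: a=1, p=13, q=1
  k=2: a=5, p=77, q=6
  k=3: a=5, p=398, q=31

398/31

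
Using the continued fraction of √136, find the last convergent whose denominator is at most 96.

828/71

√136 = [11; 1, 1, 1, 22, …] (period length 4).
Convergents:
  p_0/q_0 = 11/1
  p_1/q_1 = 12/1
  p_2/q_2 = 23/2
  p_3/q_3 = 35/3
  p_4/q_4 = 793/68
  p_5/q_5 = 828/71
  p_6/q_6 = 1621/139
q_5 = 71 ≤ 96 < 139 = q_6, so the answer is 828/71.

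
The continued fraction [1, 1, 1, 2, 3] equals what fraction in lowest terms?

Using pₖ = aₖpₖ₋₁ + pₖ₋₂ and qₖ = aₖqₖ₋₁ + qₖ₋₂:
  k=0: a=1, p=1, q=1
  k=1: a=1, p=2, q=1
  k=2: a=1, p=3, q=2
  k=3: a=2, p=8, q=5
  k=4: a=3, p=27, q=17

27/17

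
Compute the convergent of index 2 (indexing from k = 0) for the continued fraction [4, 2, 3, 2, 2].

Using pₖ = aₖpₖ₋₁ + pₖ₋₂, qₖ = aₖqₖ₋₁ + qₖ₋₂ (with p₋₁=1, p₋₂=0, q₋₁=0, q₋₂=1):
  k=0: a=4, p=4, q=1
  k=1: a=2, p=9, q=2
  k=2: a=3, p=31, q=7

31/7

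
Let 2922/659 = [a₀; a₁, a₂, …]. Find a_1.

2

2922 = 4·659 + 286   →  a_0 = 4
659 = 2·286 + 87   →  a_1 = 2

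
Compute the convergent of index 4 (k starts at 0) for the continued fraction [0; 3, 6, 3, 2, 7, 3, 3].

Using pₖ = aₖpₖ₋₁ + pₖ₋₂, qₖ = aₖqₖ₋₁ + qₖ₋₂ (with p₋₁=1, p₋₂=0, q₋₁=0, q₋₂=1):
  k=0: a=0, p=0, q=1
  k=1: a=3, p=1, q=3
  k=2: a=6, p=6, q=19
  k=3: a=3, p=19, q=60
  k=4: a=2, p=44, q=139

44/139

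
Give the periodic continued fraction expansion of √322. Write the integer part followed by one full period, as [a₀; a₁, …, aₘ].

[17; 1, 16, 1, 34]

a₀ = ⌊√322⌋ = 17.
With m₀=0, d₀=1 and mₖ₊₁ = dₖaₖ − mₖ, dₖ₊₁ = (n − mₖ₊₁²)/dₖ, aₖ₊₁ = ⌊(a₀+mₖ₊₁)/dₖ₊₁⌋:
  k=1: m=17, d=33, a=1
  k=2: m=16, d=2, a=16
  k=3: m=16, d=33, a=1
  k=4: m=17, d=1, a=34
d=1 and a=2a₀=34 at k=4, so the next step gives (m, d) = (17, 33) again — its k=1 value — and the period has length 4.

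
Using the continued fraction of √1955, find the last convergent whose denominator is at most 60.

619/14

√1955 = [44; 4, 1, 1, 1, 4, 88, …] (period length 6).
Convergents:
  p_0/q_0 = 44/1
  p_1/q_1 = 177/4
  p_2/q_2 = 221/5
  p_3/q_3 = 398/9
  p_4/q_4 = 619/14
  p_5/q_5 = 2874/65
q_4 = 14 ≤ 60 < 65 = q_5, so the answer is 619/14.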